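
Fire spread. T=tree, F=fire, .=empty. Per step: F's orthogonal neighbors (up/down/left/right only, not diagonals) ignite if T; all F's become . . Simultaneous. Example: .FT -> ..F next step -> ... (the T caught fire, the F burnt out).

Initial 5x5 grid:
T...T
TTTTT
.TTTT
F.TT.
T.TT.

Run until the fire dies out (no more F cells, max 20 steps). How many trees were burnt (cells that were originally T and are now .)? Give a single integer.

Answer: 1

Derivation:
Step 1: +1 fires, +1 burnt (F count now 1)
Step 2: +0 fires, +1 burnt (F count now 0)
Fire out after step 2
Initially T: 16, now '.': 10
Total burnt (originally-T cells now '.'): 1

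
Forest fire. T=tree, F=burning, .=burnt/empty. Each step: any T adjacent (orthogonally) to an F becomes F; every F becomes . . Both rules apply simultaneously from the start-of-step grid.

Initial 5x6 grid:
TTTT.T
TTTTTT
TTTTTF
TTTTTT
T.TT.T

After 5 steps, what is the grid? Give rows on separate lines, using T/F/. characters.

Step 1: 3 trees catch fire, 1 burn out
  TTTT.T
  TTTTTF
  TTTTF.
  TTTTTF
  T.TT.T
Step 2: 5 trees catch fire, 3 burn out
  TTTT.F
  TTTTF.
  TTTF..
  TTTTF.
  T.TT.F
Step 3: 3 trees catch fire, 5 burn out
  TTTT..
  TTTF..
  TTF...
  TTTF..
  T.TT..
Step 4: 5 trees catch fire, 3 burn out
  TTTF..
  TTF...
  TF....
  TTF...
  T.TF..
Step 5: 5 trees catch fire, 5 burn out
  TTF...
  TF....
  F.....
  TF....
  T.F...

TTF...
TF....
F.....
TF....
T.F...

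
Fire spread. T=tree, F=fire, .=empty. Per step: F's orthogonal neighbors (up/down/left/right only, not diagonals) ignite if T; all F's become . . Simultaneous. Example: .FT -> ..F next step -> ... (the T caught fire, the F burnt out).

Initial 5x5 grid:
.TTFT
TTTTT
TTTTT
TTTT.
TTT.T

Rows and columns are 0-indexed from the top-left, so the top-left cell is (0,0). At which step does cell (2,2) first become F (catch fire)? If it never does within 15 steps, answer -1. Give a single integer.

Step 1: cell (2,2)='T' (+3 fires, +1 burnt)
Step 2: cell (2,2)='T' (+4 fires, +3 burnt)
Step 3: cell (2,2)='F' (+4 fires, +4 burnt)
  -> target ignites at step 3
Step 4: cell (2,2)='.' (+3 fires, +4 burnt)
Step 5: cell (2,2)='.' (+3 fires, +3 burnt)
Step 6: cell (2,2)='.' (+2 fires, +3 burnt)
Step 7: cell (2,2)='.' (+1 fires, +2 burnt)
Step 8: cell (2,2)='.' (+0 fires, +1 burnt)
  fire out at step 8

3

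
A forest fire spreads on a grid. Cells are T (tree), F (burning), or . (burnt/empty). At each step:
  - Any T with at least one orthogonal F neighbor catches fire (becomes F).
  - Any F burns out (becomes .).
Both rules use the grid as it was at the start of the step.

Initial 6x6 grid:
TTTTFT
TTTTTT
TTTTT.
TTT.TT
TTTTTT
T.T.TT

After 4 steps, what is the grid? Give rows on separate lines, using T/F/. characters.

Step 1: 3 trees catch fire, 1 burn out
  TTTF.F
  TTTTFT
  TTTTT.
  TTT.TT
  TTTTTT
  T.T.TT
Step 2: 4 trees catch fire, 3 burn out
  TTF...
  TTTF.F
  TTTTF.
  TTT.TT
  TTTTTT
  T.T.TT
Step 3: 4 trees catch fire, 4 burn out
  TF....
  TTF...
  TTTF..
  TTT.FT
  TTTTTT
  T.T.TT
Step 4: 5 trees catch fire, 4 burn out
  F.....
  TF....
  TTF...
  TTT..F
  TTTTFT
  T.T.TT

F.....
TF....
TTF...
TTT..F
TTTTFT
T.T.TT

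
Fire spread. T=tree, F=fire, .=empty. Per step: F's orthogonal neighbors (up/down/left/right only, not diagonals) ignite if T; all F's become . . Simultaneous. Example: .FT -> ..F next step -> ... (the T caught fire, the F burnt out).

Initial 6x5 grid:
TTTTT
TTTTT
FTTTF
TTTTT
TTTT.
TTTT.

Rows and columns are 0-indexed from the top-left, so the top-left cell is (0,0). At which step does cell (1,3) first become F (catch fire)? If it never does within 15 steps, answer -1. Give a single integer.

Step 1: cell (1,3)='T' (+6 fires, +2 burnt)
Step 2: cell (1,3)='F' (+8 fires, +6 burnt)
  -> target ignites at step 2
Step 3: cell (1,3)='.' (+7 fires, +8 burnt)
Step 4: cell (1,3)='.' (+4 fires, +7 burnt)
Step 5: cell (1,3)='.' (+1 fires, +4 burnt)
Step 6: cell (1,3)='.' (+0 fires, +1 burnt)
  fire out at step 6

2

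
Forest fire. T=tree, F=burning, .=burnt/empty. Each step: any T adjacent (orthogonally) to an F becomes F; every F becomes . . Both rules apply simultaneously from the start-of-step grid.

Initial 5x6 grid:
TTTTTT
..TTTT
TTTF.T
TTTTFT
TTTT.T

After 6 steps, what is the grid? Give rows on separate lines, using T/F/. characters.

Step 1: 4 trees catch fire, 2 burn out
  TTTTTT
  ..TFTT
  TTF..T
  TTTF.F
  TTTT.T
Step 2: 8 trees catch fire, 4 burn out
  TTTFTT
  ..F.FT
  TF...F
  TTF...
  TTTF.F
Step 3: 6 trees catch fire, 8 burn out
  TTF.FT
  .....F
  F.....
  TF....
  TTF...
Step 4: 4 trees catch fire, 6 burn out
  TF...F
  ......
  ......
  F.....
  TF....
Step 5: 2 trees catch fire, 4 burn out
  F.....
  ......
  ......
  ......
  F.....
Step 6: 0 trees catch fire, 2 burn out
  ......
  ......
  ......
  ......
  ......

......
......
......
......
......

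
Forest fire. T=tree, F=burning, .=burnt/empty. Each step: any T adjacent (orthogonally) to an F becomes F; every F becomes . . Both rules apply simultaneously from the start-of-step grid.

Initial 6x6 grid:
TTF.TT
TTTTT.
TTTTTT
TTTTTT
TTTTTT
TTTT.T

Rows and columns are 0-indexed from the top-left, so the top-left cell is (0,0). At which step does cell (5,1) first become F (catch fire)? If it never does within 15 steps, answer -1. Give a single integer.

Step 1: cell (5,1)='T' (+2 fires, +1 burnt)
Step 2: cell (5,1)='T' (+4 fires, +2 burnt)
Step 3: cell (5,1)='T' (+5 fires, +4 burnt)
Step 4: cell (5,1)='T' (+6 fires, +5 burnt)
Step 5: cell (5,1)='T' (+7 fires, +6 burnt)
Step 6: cell (5,1)='F' (+5 fires, +7 burnt)
  -> target ignites at step 6
Step 7: cell (5,1)='.' (+2 fires, +5 burnt)
Step 8: cell (5,1)='.' (+1 fires, +2 burnt)
Step 9: cell (5,1)='.' (+0 fires, +1 burnt)
  fire out at step 9

6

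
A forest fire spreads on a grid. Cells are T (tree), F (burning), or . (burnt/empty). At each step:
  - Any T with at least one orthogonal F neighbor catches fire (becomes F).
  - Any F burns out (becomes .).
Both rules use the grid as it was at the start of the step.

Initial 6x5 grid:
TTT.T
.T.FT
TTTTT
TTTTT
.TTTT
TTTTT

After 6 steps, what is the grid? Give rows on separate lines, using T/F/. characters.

Step 1: 2 trees catch fire, 1 burn out
  TTT.T
  .T..F
  TTTFT
  TTTTT
  .TTTT
  TTTTT
Step 2: 4 trees catch fire, 2 burn out
  TTT.F
  .T...
  TTF.F
  TTTFT
  .TTTT
  TTTTT
Step 3: 4 trees catch fire, 4 burn out
  TTT..
  .T...
  TF...
  TTF.F
  .TTFT
  TTTTT
Step 4: 6 trees catch fire, 4 burn out
  TTT..
  .F...
  F....
  TF...
  .TF.F
  TTTFT
Step 5: 5 trees catch fire, 6 burn out
  TFT..
  .....
  .....
  F....
  .F...
  TTF.F
Step 6: 3 trees catch fire, 5 burn out
  F.F..
  .....
  .....
  .....
  .....
  TF...

F.F..
.....
.....
.....
.....
TF...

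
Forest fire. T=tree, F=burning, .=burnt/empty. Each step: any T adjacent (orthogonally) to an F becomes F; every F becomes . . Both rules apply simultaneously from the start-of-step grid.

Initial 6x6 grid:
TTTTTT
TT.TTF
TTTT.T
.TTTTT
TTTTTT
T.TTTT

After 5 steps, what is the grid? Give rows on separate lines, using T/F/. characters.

Step 1: 3 trees catch fire, 1 burn out
  TTTTTF
  TT.TF.
  TTTT.F
  .TTTTT
  TTTTTT
  T.TTTT
Step 2: 3 trees catch fire, 3 burn out
  TTTTF.
  TT.F..
  TTTT..
  .TTTTF
  TTTTTT
  T.TTTT
Step 3: 4 trees catch fire, 3 burn out
  TTTF..
  TT....
  TTTF..
  .TTTF.
  TTTTTF
  T.TTTT
Step 4: 5 trees catch fire, 4 burn out
  TTF...
  TT....
  TTF...
  .TTF..
  TTTTF.
  T.TTTF
Step 5: 5 trees catch fire, 5 burn out
  TF....
  TT....
  TF....
  .TF...
  TTTF..
  T.TTF.

TF....
TT....
TF....
.TF...
TTTF..
T.TTF.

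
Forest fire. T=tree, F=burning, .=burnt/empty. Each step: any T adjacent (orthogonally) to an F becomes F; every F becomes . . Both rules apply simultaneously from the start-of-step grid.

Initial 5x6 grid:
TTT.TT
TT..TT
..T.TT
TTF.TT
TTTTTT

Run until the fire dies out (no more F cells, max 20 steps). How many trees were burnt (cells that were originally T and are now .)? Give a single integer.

Answer: 17

Derivation:
Step 1: +3 fires, +1 burnt (F count now 3)
Step 2: +3 fires, +3 burnt (F count now 3)
Step 3: +2 fires, +3 burnt (F count now 2)
Step 4: +2 fires, +2 burnt (F count now 2)
Step 5: +2 fires, +2 burnt (F count now 2)
Step 6: +2 fires, +2 burnt (F count now 2)
Step 7: +2 fires, +2 burnt (F count now 2)
Step 8: +1 fires, +2 burnt (F count now 1)
Step 9: +0 fires, +1 burnt (F count now 0)
Fire out after step 9
Initially T: 22, now '.': 25
Total burnt (originally-T cells now '.'): 17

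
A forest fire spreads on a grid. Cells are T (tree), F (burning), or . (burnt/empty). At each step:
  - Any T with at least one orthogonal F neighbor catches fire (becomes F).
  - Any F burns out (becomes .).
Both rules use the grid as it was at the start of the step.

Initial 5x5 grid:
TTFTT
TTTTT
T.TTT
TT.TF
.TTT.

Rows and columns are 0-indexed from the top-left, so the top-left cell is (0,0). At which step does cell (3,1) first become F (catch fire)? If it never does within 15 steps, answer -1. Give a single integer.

Step 1: cell (3,1)='T' (+5 fires, +2 burnt)
Step 2: cell (3,1)='T' (+8 fires, +5 burnt)
Step 3: cell (3,1)='T' (+2 fires, +8 burnt)
Step 4: cell (3,1)='T' (+2 fires, +2 burnt)
Step 5: cell (3,1)='F' (+2 fires, +2 burnt)
  -> target ignites at step 5
Step 6: cell (3,1)='.' (+0 fires, +2 burnt)
  fire out at step 6

5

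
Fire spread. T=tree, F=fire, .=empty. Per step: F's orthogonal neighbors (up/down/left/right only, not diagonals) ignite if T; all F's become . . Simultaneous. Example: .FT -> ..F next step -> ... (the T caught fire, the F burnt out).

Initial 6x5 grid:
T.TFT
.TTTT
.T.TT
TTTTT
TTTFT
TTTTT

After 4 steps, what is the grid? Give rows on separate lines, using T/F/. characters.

Step 1: 7 trees catch fire, 2 burn out
  T.F.F
  .TTFT
  .T.TT
  TTTFT
  TTF.F
  TTTFT
Step 2: 8 trees catch fire, 7 burn out
  T....
  .TF.F
  .T.FT
  TTF.F
  TF...
  TTF.F
Step 3: 5 trees catch fire, 8 burn out
  T....
  .F...
  .T..F
  TF...
  F....
  TF...
Step 4: 3 trees catch fire, 5 burn out
  T....
  .....
  .F...
  F....
  .....
  F....

T....
.....
.F...
F....
.....
F....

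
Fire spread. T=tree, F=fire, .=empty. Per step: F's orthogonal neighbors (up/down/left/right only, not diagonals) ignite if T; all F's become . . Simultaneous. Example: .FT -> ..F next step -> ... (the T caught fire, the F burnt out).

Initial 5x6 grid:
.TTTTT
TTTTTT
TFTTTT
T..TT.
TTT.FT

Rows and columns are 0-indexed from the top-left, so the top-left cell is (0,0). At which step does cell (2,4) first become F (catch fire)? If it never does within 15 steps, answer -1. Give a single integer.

Step 1: cell (2,4)='T' (+5 fires, +2 burnt)
Step 2: cell (2,4)='F' (+7 fires, +5 burnt)
  -> target ignites at step 2
Step 3: cell (2,4)='.' (+5 fires, +7 burnt)
Step 4: cell (2,4)='.' (+4 fires, +5 burnt)
Step 5: cell (2,4)='.' (+2 fires, +4 burnt)
Step 6: cell (2,4)='.' (+0 fires, +2 burnt)
  fire out at step 6

2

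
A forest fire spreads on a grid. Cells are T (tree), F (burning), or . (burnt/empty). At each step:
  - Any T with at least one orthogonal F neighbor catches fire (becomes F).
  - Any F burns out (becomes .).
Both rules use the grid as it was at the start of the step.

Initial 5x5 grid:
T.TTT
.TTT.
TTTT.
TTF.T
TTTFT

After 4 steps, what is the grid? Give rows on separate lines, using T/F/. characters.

Step 1: 4 trees catch fire, 2 burn out
  T.TTT
  .TTT.
  TTFT.
  TF..T
  TTF.F
Step 2: 6 trees catch fire, 4 burn out
  T.TTT
  .TFT.
  TF.F.
  F...F
  TF...
Step 3: 5 trees catch fire, 6 burn out
  T.FTT
  .F.F.
  F....
  .....
  F....
Step 4: 1 trees catch fire, 5 burn out
  T..FT
  .....
  .....
  .....
  .....

T..FT
.....
.....
.....
.....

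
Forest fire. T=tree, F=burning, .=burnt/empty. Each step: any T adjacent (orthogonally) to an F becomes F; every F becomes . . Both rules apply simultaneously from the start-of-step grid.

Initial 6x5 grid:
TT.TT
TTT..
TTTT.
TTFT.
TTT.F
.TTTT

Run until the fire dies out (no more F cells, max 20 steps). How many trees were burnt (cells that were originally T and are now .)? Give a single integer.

Answer: 19

Derivation:
Step 1: +5 fires, +2 burnt (F count now 5)
Step 2: +7 fires, +5 burnt (F count now 7)
Step 3: +4 fires, +7 burnt (F count now 4)
Step 4: +2 fires, +4 burnt (F count now 2)
Step 5: +1 fires, +2 burnt (F count now 1)
Step 6: +0 fires, +1 burnt (F count now 0)
Fire out after step 6
Initially T: 21, now '.': 28
Total burnt (originally-T cells now '.'): 19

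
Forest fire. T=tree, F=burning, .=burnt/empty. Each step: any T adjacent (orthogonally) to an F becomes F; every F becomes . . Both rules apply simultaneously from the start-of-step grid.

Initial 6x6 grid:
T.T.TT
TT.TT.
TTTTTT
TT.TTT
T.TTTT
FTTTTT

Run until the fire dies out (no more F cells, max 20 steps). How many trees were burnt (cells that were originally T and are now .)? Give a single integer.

Step 1: +2 fires, +1 burnt (F count now 2)
Step 2: +2 fires, +2 burnt (F count now 2)
Step 3: +4 fires, +2 burnt (F count now 4)
Step 4: +4 fires, +4 burnt (F count now 4)
Step 5: +6 fires, +4 burnt (F count now 6)
Step 6: +3 fires, +6 burnt (F count now 3)
Step 7: +3 fires, +3 burnt (F count now 3)
Step 8: +2 fires, +3 burnt (F count now 2)
Step 9: +1 fires, +2 burnt (F count now 1)
Step 10: +1 fires, +1 burnt (F count now 1)
Step 11: +0 fires, +1 burnt (F count now 0)
Fire out after step 11
Initially T: 29, now '.': 35
Total burnt (originally-T cells now '.'): 28

Answer: 28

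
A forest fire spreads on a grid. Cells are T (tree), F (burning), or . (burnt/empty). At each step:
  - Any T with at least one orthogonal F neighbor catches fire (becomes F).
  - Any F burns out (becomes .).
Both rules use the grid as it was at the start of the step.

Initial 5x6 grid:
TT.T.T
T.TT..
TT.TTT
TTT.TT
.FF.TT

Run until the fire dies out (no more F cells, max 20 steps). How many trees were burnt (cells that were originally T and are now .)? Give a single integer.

Step 1: +2 fires, +2 burnt (F count now 2)
Step 2: +2 fires, +2 burnt (F count now 2)
Step 3: +1 fires, +2 burnt (F count now 1)
Step 4: +1 fires, +1 burnt (F count now 1)
Step 5: +1 fires, +1 burnt (F count now 1)
Step 6: +1 fires, +1 burnt (F count now 1)
Step 7: +0 fires, +1 burnt (F count now 0)
Fire out after step 7
Initially T: 19, now '.': 19
Total burnt (originally-T cells now '.'): 8

Answer: 8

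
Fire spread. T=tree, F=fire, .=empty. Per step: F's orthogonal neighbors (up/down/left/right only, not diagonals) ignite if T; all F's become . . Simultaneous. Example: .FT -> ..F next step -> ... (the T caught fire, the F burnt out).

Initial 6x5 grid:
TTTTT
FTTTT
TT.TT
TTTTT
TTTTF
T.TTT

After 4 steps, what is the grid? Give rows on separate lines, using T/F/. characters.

Step 1: 6 trees catch fire, 2 burn out
  FTTTT
  .FTTT
  FT.TT
  TTTTF
  TTTF.
  T.TTF
Step 2: 8 trees catch fire, 6 burn out
  .FTTT
  ..FTT
  .F.TF
  FTTF.
  TTF..
  T.TF.
Step 3: 9 trees catch fire, 8 burn out
  ..FTT
  ...FF
  ...F.
  .FF..
  FF...
  T.F..
Step 4: 3 trees catch fire, 9 burn out
  ...FF
  .....
  .....
  .....
  .....
  F....

...FF
.....
.....
.....
.....
F....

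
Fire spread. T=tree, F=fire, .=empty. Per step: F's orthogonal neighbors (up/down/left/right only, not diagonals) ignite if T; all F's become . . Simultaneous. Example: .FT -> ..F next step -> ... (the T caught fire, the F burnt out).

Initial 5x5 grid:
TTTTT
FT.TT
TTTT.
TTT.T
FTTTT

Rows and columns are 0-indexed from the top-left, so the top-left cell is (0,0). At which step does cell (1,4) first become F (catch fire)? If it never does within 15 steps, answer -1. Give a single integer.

Step 1: cell (1,4)='T' (+5 fires, +2 burnt)
Step 2: cell (1,4)='T' (+4 fires, +5 burnt)
Step 3: cell (1,4)='T' (+4 fires, +4 burnt)
Step 4: cell (1,4)='T' (+3 fires, +4 burnt)
Step 5: cell (1,4)='T' (+3 fires, +3 burnt)
Step 6: cell (1,4)='F' (+1 fires, +3 burnt)
  -> target ignites at step 6
Step 7: cell (1,4)='.' (+0 fires, +1 burnt)
  fire out at step 7

6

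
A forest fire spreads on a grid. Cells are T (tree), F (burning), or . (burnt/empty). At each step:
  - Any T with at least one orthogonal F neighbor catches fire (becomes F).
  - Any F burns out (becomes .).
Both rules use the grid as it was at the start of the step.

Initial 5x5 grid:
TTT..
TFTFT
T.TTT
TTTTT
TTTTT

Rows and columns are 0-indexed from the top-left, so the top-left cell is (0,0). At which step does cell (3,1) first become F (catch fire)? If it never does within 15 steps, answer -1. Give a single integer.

Step 1: cell (3,1)='T' (+5 fires, +2 burnt)
Step 2: cell (3,1)='T' (+6 fires, +5 burnt)
Step 3: cell (3,1)='T' (+4 fires, +6 burnt)
Step 4: cell (3,1)='F' (+4 fires, +4 burnt)
  -> target ignites at step 4
Step 5: cell (3,1)='.' (+1 fires, +4 burnt)
Step 6: cell (3,1)='.' (+0 fires, +1 burnt)
  fire out at step 6

4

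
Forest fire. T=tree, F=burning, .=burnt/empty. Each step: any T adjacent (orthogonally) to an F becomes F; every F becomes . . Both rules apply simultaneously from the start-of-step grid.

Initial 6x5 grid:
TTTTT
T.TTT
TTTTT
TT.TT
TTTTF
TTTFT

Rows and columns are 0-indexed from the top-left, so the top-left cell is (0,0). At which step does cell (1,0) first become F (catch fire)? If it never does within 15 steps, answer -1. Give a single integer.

Step 1: cell (1,0)='T' (+4 fires, +2 burnt)
Step 2: cell (1,0)='T' (+4 fires, +4 burnt)
Step 3: cell (1,0)='T' (+4 fires, +4 burnt)
Step 4: cell (1,0)='T' (+5 fires, +4 burnt)
Step 5: cell (1,0)='T' (+4 fires, +5 burnt)
Step 6: cell (1,0)='T' (+2 fires, +4 burnt)
Step 7: cell (1,0)='F' (+2 fires, +2 burnt)
  -> target ignites at step 7
Step 8: cell (1,0)='.' (+1 fires, +2 burnt)
Step 9: cell (1,0)='.' (+0 fires, +1 burnt)
  fire out at step 9

7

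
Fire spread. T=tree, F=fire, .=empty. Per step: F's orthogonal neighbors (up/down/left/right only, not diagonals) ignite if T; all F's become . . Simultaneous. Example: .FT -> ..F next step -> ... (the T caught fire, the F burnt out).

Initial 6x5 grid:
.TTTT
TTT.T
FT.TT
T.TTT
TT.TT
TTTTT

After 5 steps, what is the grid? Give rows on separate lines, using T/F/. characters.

Step 1: 3 trees catch fire, 1 burn out
  .TTTT
  FTT.T
  .F.TT
  F.TTT
  TT.TT
  TTTTT
Step 2: 2 trees catch fire, 3 burn out
  .TTTT
  .FT.T
  ...TT
  ..TTT
  FT.TT
  TTTTT
Step 3: 4 trees catch fire, 2 burn out
  .FTTT
  ..F.T
  ...TT
  ..TTT
  .F.TT
  FTTTT
Step 4: 2 trees catch fire, 4 burn out
  ..FTT
  ....T
  ...TT
  ..TTT
  ...TT
  .FTTT
Step 5: 2 trees catch fire, 2 burn out
  ...FT
  ....T
  ...TT
  ..TTT
  ...TT
  ..FTT

...FT
....T
...TT
..TTT
...TT
..FTT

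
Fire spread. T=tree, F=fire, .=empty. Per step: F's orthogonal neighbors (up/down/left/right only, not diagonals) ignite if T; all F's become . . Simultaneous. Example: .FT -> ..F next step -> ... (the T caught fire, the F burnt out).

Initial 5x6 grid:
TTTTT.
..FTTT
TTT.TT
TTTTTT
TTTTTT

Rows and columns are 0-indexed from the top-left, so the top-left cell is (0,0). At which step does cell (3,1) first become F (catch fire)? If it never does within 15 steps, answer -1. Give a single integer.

Step 1: cell (3,1)='T' (+3 fires, +1 burnt)
Step 2: cell (3,1)='T' (+5 fires, +3 burnt)
Step 3: cell (3,1)='F' (+8 fires, +5 burnt)
  -> target ignites at step 3
Step 4: cell (3,1)='.' (+5 fires, +8 burnt)
Step 5: cell (3,1)='.' (+3 fires, +5 burnt)
Step 6: cell (3,1)='.' (+1 fires, +3 burnt)
Step 7: cell (3,1)='.' (+0 fires, +1 burnt)
  fire out at step 7

3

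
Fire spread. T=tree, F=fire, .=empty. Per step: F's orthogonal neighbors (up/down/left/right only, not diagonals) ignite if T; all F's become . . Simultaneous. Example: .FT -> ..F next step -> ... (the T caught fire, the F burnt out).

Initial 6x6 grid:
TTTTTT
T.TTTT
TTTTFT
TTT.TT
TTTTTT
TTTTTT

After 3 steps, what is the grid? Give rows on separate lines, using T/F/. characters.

Step 1: 4 trees catch fire, 1 burn out
  TTTTTT
  T.TTFT
  TTTF.F
  TTT.FT
  TTTTTT
  TTTTTT
Step 2: 6 trees catch fire, 4 burn out
  TTTTFT
  T.TF.F
  TTF...
  TTT..F
  TTTTFT
  TTTTTT
Step 3: 8 trees catch fire, 6 burn out
  TTTF.F
  T.F...
  TF....
  TTF...
  TTTF.F
  TTTTFT

TTTF.F
T.F...
TF....
TTF...
TTTF.F
TTTTFT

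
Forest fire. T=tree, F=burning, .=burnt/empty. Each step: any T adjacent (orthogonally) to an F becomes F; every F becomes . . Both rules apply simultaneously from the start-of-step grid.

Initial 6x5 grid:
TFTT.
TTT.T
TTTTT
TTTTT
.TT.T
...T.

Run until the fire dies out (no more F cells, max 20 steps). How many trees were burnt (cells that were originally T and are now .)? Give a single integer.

Step 1: +3 fires, +1 burnt (F count now 3)
Step 2: +4 fires, +3 burnt (F count now 4)
Step 3: +3 fires, +4 burnt (F count now 3)
Step 4: +4 fires, +3 burnt (F count now 4)
Step 5: +3 fires, +4 burnt (F count now 3)
Step 6: +2 fires, +3 burnt (F count now 2)
Step 7: +1 fires, +2 burnt (F count now 1)
Step 8: +0 fires, +1 burnt (F count now 0)
Fire out after step 8
Initially T: 21, now '.': 29
Total burnt (originally-T cells now '.'): 20

Answer: 20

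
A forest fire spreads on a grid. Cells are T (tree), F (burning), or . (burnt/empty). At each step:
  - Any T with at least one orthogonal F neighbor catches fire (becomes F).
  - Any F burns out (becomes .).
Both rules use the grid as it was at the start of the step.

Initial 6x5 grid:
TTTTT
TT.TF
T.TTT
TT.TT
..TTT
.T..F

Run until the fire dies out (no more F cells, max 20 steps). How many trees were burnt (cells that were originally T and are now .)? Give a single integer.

Answer: 19

Derivation:
Step 1: +4 fires, +2 burnt (F count now 4)
Step 2: +4 fires, +4 burnt (F count now 4)
Step 3: +4 fires, +4 burnt (F count now 4)
Step 4: +1 fires, +4 burnt (F count now 1)
Step 5: +2 fires, +1 burnt (F count now 2)
Step 6: +1 fires, +2 burnt (F count now 1)
Step 7: +1 fires, +1 burnt (F count now 1)
Step 8: +1 fires, +1 burnt (F count now 1)
Step 9: +1 fires, +1 burnt (F count now 1)
Step 10: +0 fires, +1 burnt (F count now 0)
Fire out after step 10
Initially T: 20, now '.': 29
Total burnt (originally-T cells now '.'): 19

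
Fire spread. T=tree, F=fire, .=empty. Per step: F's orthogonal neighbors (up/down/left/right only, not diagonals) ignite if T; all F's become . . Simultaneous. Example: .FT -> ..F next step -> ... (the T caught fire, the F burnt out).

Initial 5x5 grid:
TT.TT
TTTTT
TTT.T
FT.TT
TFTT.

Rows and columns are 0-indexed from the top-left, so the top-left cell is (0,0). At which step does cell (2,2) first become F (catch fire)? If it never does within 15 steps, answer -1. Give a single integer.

Step 1: cell (2,2)='T' (+4 fires, +2 burnt)
Step 2: cell (2,2)='T' (+3 fires, +4 burnt)
Step 3: cell (2,2)='F' (+4 fires, +3 burnt)
  -> target ignites at step 3
Step 4: cell (2,2)='.' (+3 fires, +4 burnt)
Step 5: cell (2,2)='.' (+2 fires, +3 burnt)
Step 6: cell (2,2)='.' (+2 fires, +2 burnt)
Step 7: cell (2,2)='.' (+1 fires, +2 burnt)
Step 8: cell (2,2)='.' (+0 fires, +1 burnt)
  fire out at step 8

3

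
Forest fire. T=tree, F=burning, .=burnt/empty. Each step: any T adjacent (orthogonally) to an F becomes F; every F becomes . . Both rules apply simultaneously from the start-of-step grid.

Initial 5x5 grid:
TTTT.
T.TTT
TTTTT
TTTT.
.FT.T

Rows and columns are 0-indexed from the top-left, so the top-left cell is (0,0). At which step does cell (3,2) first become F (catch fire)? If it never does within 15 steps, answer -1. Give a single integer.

Step 1: cell (3,2)='T' (+2 fires, +1 burnt)
Step 2: cell (3,2)='F' (+3 fires, +2 burnt)
  -> target ignites at step 2
Step 3: cell (3,2)='.' (+3 fires, +3 burnt)
Step 4: cell (3,2)='.' (+3 fires, +3 burnt)
Step 5: cell (3,2)='.' (+4 fires, +3 burnt)
Step 6: cell (3,2)='.' (+3 fires, +4 burnt)
Step 7: cell (3,2)='.' (+0 fires, +3 burnt)
  fire out at step 7

2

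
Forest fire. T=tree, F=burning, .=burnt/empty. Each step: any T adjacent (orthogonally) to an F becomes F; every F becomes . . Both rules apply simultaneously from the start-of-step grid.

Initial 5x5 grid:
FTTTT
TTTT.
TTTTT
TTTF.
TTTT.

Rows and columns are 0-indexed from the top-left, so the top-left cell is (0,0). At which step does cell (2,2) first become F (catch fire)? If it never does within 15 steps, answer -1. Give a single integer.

Step 1: cell (2,2)='T' (+5 fires, +2 burnt)
Step 2: cell (2,2)='F' (+8 fires, +5 burnt)
  -> target ignites at step 2
Step 3: cell (2,2)='.' (+5 fires, +8 burnt)
Step 4: cell (2,2)='.' (+2 fires, +5 burnt)
Step 5: cell (2,2)='.' (+0 fires, +2 burnt)
  fire out at step 5

2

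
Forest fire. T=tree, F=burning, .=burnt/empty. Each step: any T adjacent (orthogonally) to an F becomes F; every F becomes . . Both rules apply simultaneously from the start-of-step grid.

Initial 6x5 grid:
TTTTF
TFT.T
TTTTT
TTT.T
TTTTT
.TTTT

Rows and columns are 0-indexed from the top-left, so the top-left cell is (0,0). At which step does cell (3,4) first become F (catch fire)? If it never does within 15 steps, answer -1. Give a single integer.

Step 1: cell (3,4)='T' (+6 fires, +2 burnt)
Step 2: cell (3,4)='T' (+6 fires, +6 burnt)
Step 3: cell (3,4)='F' (+5 fires, +6 burnt)
  -> target ignites at step 3
Step 4: cell (3,4)='.' (+4 fires, +5 burnt)
Step 5: cell (3,4)='.' (+3 fires, +4 burnt)
Step 6: cell (3,4)='.' (+1 fires, +3 burnt)
Step 7: cell (3,4)='.' (+0 fires, +1 burnt)
  fire out at step 7

3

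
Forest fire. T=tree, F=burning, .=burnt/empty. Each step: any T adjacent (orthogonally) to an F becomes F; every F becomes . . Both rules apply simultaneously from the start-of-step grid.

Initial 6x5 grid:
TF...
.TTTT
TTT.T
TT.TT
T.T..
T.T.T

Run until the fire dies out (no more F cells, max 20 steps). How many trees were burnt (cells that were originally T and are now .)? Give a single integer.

Answer: 15

Derivation:
Step 1: +2 fires, +1 burnt (F count now 2)
Step 2: +2 fires, +2 burnt (F count now 2)
Step 3: +4 fires, +2 burnt (F count now 4)
Step 4: +2 fires, +4 burnt (F count now 2)
Step 5: +2 fires, +2 burnt (F count now 2)
Step 6: +2 fires, +2 burnt (F count now 2)
Step 7: +1 fires, +2 burnt (F count now 1)
Step 8: +0 fires, +1 burnt (F count now 0)
Fire out after step 8
Initially T: 18, now '.': 27
Total burnt (originally-T cells now '.'): 15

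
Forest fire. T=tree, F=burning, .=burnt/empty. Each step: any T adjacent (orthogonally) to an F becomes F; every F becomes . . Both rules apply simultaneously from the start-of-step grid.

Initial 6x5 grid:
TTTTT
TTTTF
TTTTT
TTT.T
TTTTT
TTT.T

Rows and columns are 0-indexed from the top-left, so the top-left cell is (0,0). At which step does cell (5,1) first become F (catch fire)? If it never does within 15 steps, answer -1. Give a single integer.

Step 1: cell (5,1)='T' (+3 fires, +1 burnt)
Step 2: cell (5,1)='T' (+4 fires, +3 burnt)
Step 3: cell (5,1)='T' (+4 fires, +4 burnt)
Step 4: cell (5,1)='T' (+6 fires, +4 burnt)
Step 5: cell (5,1)='T' (+4 fires, +6 burnt)
Step 6: cell (5,1)='T' (+3 fires, +4 burnt)
Step 7: cell (5,1)='F' (+2 fires, +3 burnt)
  -> target ignites at step 7
Step 8: cell (5,1)='.' (+1 fires, +2 burnt)
Step 9: cell (5,1)='.' (+0 fires, +1 burnt)
  fire out at step 9

7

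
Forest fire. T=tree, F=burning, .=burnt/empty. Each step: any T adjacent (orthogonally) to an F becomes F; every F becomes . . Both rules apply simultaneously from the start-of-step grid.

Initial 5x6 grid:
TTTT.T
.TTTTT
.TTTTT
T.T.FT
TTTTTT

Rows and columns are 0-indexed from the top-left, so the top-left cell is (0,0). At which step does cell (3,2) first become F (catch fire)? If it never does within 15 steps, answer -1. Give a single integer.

Step 1: cell (3,2)='T' (+3 fires, +1 burnt)
Step 2: cell (3,2)='T' (+5 fires, +3 burnt)
Step 3: cell (3,2)='T' (+4 fires, +5 burnt)
Step 4: cell (3,2)='F' (+6 fires, +4 burnt)
  -> target ignites at step 4
Step 5: cell (3,2)='.' (+3 fires, +6 burnt)
Step 6: cell (3,2)='.' (+2 fires, +3 burnt)
Step 7: cell (3,2)='.' (+1 fires, +2 burnt)
Step 8: cell (3,2)='.' (+0 fires, +1 burnt)
  fire out at step 8

4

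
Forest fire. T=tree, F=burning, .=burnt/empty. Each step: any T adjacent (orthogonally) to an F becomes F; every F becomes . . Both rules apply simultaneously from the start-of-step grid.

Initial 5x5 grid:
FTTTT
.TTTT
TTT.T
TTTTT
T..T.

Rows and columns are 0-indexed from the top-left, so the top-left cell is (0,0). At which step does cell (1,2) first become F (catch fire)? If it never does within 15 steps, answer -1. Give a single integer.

Step 1: cell (1,2)='T' (+1 fires, +1 burnt)
Step 2: cell (1,2)='T' (+2 fires, +1 burnt)
Step 3: cell (1,2)='F' (+3 fires, +2 burnt)
  -> target ignites at step 3
Step 4: cell (1,2)='.' (+5 fires, +3 burnt)
Step 5: cell (1,2)='.' (+3 fires, +5 burnt)
Step 6: cell (1,2)='.' (+3 fires, +3 burnt)
Step 7: cell (1,2)='.' (+2 fires, +3 burnt)
Step 8: cell (1,2)='.' (+0 fires, +2 burnt)
  fire out at step 8

3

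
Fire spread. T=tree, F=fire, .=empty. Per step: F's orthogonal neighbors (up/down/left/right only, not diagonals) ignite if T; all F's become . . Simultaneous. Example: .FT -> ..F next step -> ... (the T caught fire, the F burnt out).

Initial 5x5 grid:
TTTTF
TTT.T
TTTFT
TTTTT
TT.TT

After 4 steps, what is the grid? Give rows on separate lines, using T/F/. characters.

Step 1: 5 trees catch fire, 2 burn out
  TTTF.
  TTT.F
  TTF.F
  TTTFT
  TT.TT
Step 2: 6 trees catch fire, 5 burn out
  TTF..
  TTF..
  TF...
  TTF.F
  TT.FT
Step 3: 5 trees catch fire, 6 burn out
  TF...
  TF...
  F....
  TF...
  TT..F
Step 4: 4 trees catch fire, 5 burn out
  F....
  F....
  .....
  F....
  TF...

F....
F....
.....
F....
TF...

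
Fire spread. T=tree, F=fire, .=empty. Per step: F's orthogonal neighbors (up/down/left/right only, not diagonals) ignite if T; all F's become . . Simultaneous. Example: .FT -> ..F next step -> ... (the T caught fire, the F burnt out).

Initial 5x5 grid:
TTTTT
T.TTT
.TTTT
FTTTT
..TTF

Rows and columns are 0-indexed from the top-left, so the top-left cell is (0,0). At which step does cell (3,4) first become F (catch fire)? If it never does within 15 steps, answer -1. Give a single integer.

Step 1: cell (3,4)='F' (+3 fires, +2 burnt)
  -> target ignites at step 1
Step 2: cell (3,4)='.' (+5 fires, +3 burnt)
Step 3: cell (3,4)='.' (+3 fires, +5 burnt)
Step 4: cell (3,4)='.' (+3 fires, +3 burnt)
Step 5: cell (3,4)='.' (+2 fires, +3 burnt)
Step 6: cell (3,4)='.' (+1 fires, +2 burnt)
Step 7: cell (3,4)='.' (+1 fires, +1 burnt)
Step 8: cell (3,4)='.' (+1 fires, +1 burnt)
Step 9: cell (3,4)='.' (+0 fires, +1 burnt)
  fire out at step 9

1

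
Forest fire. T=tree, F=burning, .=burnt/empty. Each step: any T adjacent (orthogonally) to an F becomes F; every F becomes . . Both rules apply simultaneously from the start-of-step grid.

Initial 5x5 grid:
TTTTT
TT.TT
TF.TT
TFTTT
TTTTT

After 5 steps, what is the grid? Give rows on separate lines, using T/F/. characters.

Step 1: 5 trees catch fire, 2 burn out
  TTTTT
  TF.TT
  F..TT
  F.FTT
  TFTTT
Step 2: 5 trees catch fire, 5 burn out
  TFTTT
  F..TT
  ...TT
  ...FT
  F.FTT
Step 3: 5 trees catch fire, 5 burn out
  F.FTT
  ...TT
  ...FT
  ....F
  ...FT
Step 4: 4 trees catch fire, 5 burn out
  ...FT
  ...FT
  ....F
  .....
  ....F
Step 5: 2 trees catch fire, 4 burn out
  ....F
  ....F
  .....
  .....
  .....

....F
....F
.....
.....
.....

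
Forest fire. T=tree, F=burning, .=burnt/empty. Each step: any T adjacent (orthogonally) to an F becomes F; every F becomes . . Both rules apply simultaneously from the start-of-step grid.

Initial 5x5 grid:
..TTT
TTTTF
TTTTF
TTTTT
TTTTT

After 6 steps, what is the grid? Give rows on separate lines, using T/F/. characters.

Step 1: 4 trees catch fire, 2 burn out
  ..TTF
  TTTF.
  TTTF.
  TTTTF
  TTTTT
Step 2: 5 trees catch fire, 4 burn out
  ..TF.
  TTF..
  TTF..
  TTTF.
  TTTTF
Step 3: 5 trees catch fire, 5 burn out
  ..F..
  TF...
  TF...
  TTF..
  TTTF.
Step 4: 4 trees catch fire, 5 burn out
  .....
  F....
  F....
  TF...
  TTF..
Step 5: 2 trees catch fire, 4 burn out
  .....
  .....
  .....
  F....
  TF...
Step 6: 1 trees catch fire, 2 burn out
  .....
  .....
  .....
  .....
  F....

.....
.....
.....
.....
F....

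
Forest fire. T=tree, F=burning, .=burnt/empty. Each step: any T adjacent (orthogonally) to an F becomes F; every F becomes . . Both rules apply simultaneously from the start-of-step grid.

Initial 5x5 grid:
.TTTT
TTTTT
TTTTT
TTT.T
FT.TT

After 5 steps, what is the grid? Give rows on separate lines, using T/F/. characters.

Step 1: 2 trees catch fire, 1 burn out
  .TTTT
  TTTTT
  TTTTT
  FTT.T
  .F.TT
Step 2: 2 trees catch fire, 2 burn out
  .TTTT
  TTTTT
  FTTTT
  .FT.T
  ...TT
Step 3: 3 trees catch fire, 2 burn out
  .TTTT
  FTTTT
  .FTTT
  ..F.T
  ...TT
Step 4: 2 trees catch fire, 3 burn out
  .TTTT
  .FTTT
  ..FTT
  ....T
  ...TT
Step 5: 3 trees catch fire, 2 burn out
  .FTTT
  ..FTT
  ...FT
  ....T
  ...TT

.FTTT
..FTT
...FT
....T
...TT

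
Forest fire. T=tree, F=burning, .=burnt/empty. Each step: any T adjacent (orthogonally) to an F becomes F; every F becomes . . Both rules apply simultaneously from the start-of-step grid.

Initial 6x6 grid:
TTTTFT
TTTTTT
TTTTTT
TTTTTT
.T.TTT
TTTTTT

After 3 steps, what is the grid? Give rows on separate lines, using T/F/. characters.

Step 1: 3 trees catch fire, 1 burn out
  TTTF.F
  TTTTFT
  TTTTTT
  TTTTTT
  .T.TTT
  TTTTTT
Step 2: 4 trees catch fire, 3 burn out
  TTF...
  TTTF.F
  TTTTFT
  TTTTTT
  .T.TTT
  TTTTTT
Step 3: 5 trees catch fire, 4 burn out
  TF....
  TTF...
  TTTF.F
  TTTTFT
  .T.TTT
  TTTTTT

TF....
TTF...
TTTF.F
TTTTFT
.T.TTT
TTTTTT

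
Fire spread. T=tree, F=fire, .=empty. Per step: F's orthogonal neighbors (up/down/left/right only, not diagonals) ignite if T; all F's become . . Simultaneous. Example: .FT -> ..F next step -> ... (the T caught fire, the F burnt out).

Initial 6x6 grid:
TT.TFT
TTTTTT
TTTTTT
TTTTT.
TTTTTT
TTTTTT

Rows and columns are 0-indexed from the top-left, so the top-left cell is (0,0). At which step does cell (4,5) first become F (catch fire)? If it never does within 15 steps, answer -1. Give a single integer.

Step 1: cell (4,5)='T' (+3 fires, +1 burnt)
Step 2: cell (4,5)='T' (+3 fires, +3 burnt)
Step 3: cell (4,5)='T' (+4 fires, +3 burnt)
Step 4: cell (4,5)='T' (+4 fires, +4 burnt)
Step 5: cell (4,5)='F' (+7 fires, +4 burnt)
  -> target ignites at step 5
Step 6: cell (4,5)='.' (+6 fires, +7 burnt)
Step 7: cell (4,5)='.' (+3 fires, +6 burnt)
Step 8: cell (4,5)='.' (+2 fires, +3 burnt)
Step 9: cell (4,5)='.' (+1 fires, +2 burnt)
Step 10: cell (4,5)='.' (+0 fires, +1 burnt)
  fire out at step 10

5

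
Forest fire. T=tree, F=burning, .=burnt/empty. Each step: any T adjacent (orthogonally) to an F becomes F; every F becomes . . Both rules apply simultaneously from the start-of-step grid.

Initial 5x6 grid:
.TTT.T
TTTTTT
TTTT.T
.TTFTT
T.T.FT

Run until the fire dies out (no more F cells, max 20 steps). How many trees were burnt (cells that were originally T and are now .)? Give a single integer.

Answer: 21

Derivation:
Step 1: +4 fires, +2 burnt (F count now 4)
Step 2: +5 fires, +4 burnt (F count now 5)
Step 3: +5 fires, +5 burnt (F count now 5)
Step 4: +4 fires, +5 burnt (F count now 4)
Step 5: +3 fires, +4 burnt (F count now 3)
Step 6: +0 fires, +3 burnt (F count now 0)
Fire out after step 6
Initially T: 22, now '.': 29
Total burnt (originally-T cells now '.'): 21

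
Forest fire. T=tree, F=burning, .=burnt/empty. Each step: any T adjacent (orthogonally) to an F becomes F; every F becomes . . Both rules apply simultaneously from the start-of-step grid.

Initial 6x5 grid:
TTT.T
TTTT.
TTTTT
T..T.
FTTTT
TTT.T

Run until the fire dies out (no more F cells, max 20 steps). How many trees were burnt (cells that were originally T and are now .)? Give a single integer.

Step 1: +3 fires, +1 burnt (F count now 3)
Step 2: +3 fires, +3 burnt (F count now 3)
Step 3: +4 fires, +3 burnt (F count now 4)
Step 4: +5 fires, +4 burnt (F count now 5)
Step 5: +4 fires, +5 burnt (F count now 4)
Step 6: +3 fires, +4 burnt (F count now 3)
Step 7: +0 fires, +3 burnt (F count now 0)
Fire out after step 7
Initially T: 23, now '.': 29
Total burnt (originally-T cells now '.'): 22

Answer: 22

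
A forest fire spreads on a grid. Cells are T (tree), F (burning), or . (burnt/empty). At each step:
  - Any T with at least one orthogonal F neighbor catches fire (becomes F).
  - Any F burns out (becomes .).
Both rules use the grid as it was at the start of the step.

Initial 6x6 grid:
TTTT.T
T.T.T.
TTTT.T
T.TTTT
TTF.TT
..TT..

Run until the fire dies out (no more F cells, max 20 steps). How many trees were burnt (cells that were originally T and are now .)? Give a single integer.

Step 1: +3 fires, +1 burnt (F count now 3)
Step 2: +4 fires, +3 burnt (F count now 4)
Step 3: +5 fires, +4 burnt (F count now 5)
Step 4: +4 fires, +5 burnt (F count now 4)
Step 5: +5 fires, +4 burnt (F count now 5)
Step 6: +1 fires, +5 burnt (F count now 1)
Step 7: +0 fires, +1 burnt (F count now 0)
Fire out after step 7
Initially T: 24, now '.': 34
Total burnt (originally-T cells now '.'): 22

Answer: 22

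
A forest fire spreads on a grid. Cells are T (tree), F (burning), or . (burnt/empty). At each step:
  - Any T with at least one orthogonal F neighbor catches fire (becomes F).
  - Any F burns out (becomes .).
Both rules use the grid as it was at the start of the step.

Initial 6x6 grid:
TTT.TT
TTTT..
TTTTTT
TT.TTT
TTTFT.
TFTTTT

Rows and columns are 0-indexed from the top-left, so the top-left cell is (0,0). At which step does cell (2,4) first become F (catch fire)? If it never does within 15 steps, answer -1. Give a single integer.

Step 1: cell (2,4)='T' (+7 fires, +2 burnt)
Step 2: cell (2,4)='T' (+5 fires, +7 burnt)
Step 3: cell (2,4)='F' (+7 fires, +5 burnt)
  -> target ignites at step 3
Step 4: cell (2,4)='.' (+4 fires, +7 burnt)
Step 5: cell (2,4)='.' (+3 fires, +4 burnt)
Step 6: cell (2,4)='.' (+1 fires, +3 burnt)
Step 7: cell (2,4)='.' (+0 fires, +1 burnt)
  fire out at step 7

3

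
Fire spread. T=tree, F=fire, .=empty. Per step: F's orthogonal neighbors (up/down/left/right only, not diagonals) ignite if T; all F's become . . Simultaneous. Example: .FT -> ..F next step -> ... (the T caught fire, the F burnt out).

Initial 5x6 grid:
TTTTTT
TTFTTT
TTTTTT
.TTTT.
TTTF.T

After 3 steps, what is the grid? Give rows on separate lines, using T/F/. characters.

Step 1: 6 trees catch fire, 2 burn out
  TTFTTT
  TF.FTT
  TTFTTT
  .TTFT.
  TTF..T
Step 2: 9 trees catch fire, 6 burn out
  TF.FTT
  F...FT
  TF.FTT
  .TF.F.
  TF...T
Step 3: 7 trees catch fire, 9 burn out
  F...FT
  .....F
  F...FT
  .F....
  F....T

F...FT
.....F
F...FT
.F....
F....T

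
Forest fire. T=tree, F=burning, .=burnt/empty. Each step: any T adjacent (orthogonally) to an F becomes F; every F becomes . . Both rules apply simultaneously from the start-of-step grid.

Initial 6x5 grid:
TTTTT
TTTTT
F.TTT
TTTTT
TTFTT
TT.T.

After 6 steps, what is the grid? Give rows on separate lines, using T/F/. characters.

Step 1: 5 trees catch fire, 2 burn out
  TTTTT
  FTTTT
  ..TTT
  FTFTT
  TF.FT
  TT.T.
Step 2: 9 trees catch fire, 5 burn out
  FTTTT
  .FTTT
  ..FTT
  .F.FT
  F...F
  TF.F.
Step 3: 5 trees catch fire, 9 burn out
  .FTTT
  ..FTT
  ...FT
  ....F
  .....
  F....
Step 4: 3 trees catch fire, 5 burn out
  ..FTT
  ...FT
  ....F
  .....
  .....
  .....
Step 5: 2 trees catch fire, 3 burn out
  ...FT
  ....F
  .....
  .....
  .....
  .....
Step 6: 1 trees catch fire, 2 burn out
  ....F
  .....
  .....
  .....
  .....
  .....

....F
.....
.....
.....
.....
.....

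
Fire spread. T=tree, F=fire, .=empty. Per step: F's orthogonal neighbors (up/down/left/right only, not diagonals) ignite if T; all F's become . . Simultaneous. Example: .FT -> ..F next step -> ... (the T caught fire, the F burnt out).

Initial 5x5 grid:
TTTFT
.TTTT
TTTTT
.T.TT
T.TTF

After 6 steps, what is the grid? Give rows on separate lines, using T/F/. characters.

Step 1: 5 trees catch fire, 2 burn out
  TTF.F
  .TTFT
  TTTTT
  .T.TF
  T.TF.
Step 2: 7 trees catch fire, 5 burn out
  TF...
  .TF.F
  TTTFF
  .T.F.
  T.F..
Step 3: 3 trees catch fire, 7 burn out
  F....
  .F...
  TTF..
  .T...
  T....
Step 4: 1 trees catch fire, 3 burn out
  .....
  .....
  TF...
  .T...
  T....
Step 5: 2 trees catch fire, 1 burn out
  .....
  .....
  F....
  .F...
  T....
Step 6: 0 trees catch fire, 2 burn out
  .....
  .....
  .....
  .....
  T....

.....
.....
.....
.....
T....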